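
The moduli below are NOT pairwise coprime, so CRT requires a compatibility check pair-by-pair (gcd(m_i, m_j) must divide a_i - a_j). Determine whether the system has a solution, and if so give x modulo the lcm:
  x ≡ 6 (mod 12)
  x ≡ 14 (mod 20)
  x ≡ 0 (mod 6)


Moduli 12, 20, 6 are not pairwise coprime, so CRT works modulo lcm(m_i) when all pairwise compatibility conditions hold.
Pairwise compatibility: gcd(m_i, m_j) must divide a_i - a_j for every pair.
Merge one congruence at a time:
  Start: x ≡ 6 (mod 12).
  Combine with x ≡ 14 (mod 20): gcd(12, 20) = 4; 14 - 6 = 8, which IS divisible by 4, so compatible.
    Write x = 6 + 12·t and substitute into x ≡ 14 (mod 20): 12·t ≡ 14 − 6 = 8 (mod 20).
    Divide the congruence (and modulus) by g = 4: 3·t ≡ 2 (mod 5).
    The inverse of 3 mod 5 is 2 (since 3·2 = 6 = 1·5 + 1), so t ≡ 2·2 = 4 ≡ 4 (mod 5).
    Then x = 6 + 12·4 = 54, valid modulo lcm(12, 20) = 60: x ≡ 54 (mod 60).
  Combine with x ≡ 0 (mod 6): gcd(60, 6) = 6; 0 - 54 = -54, which IS divisible by 6, so compatible.
    Write x = 54 + 60·t and substitute into x ≡ 0 (mod 6): 60·t ≡ 0 − 54 = -54 (mod 6).
    Divide the congruence (and modulus) by g = 6: 10·t ≡ -9 (mod 1).
    Modulo 1 every t works; take t = 0.
    Then x = 54 + 60·0 = 54, valid modulo lcm(60, 6) = 60: x ≡ 54 (mod 60).
Verify: 54 mod 12 = 6, 54 mod 20 = 14, 54 mod 6 = 0.

x ≡ 54 (mod 60).


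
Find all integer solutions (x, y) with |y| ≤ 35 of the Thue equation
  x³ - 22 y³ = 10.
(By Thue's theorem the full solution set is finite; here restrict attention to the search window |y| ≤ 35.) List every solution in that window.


The equation is x³ - 22y³ = 10. For fixed y, x³ = 22·y³ + 10, so a solution requires the RHS to be a perfect cube.
Strategy: iterate y from -35 to 35, compute RHS = 22·y³ + 10, and check whether it is a (positive or negative) perfect cube.
Check small values of y:
  y = 0: RHS = 10 is not a perfect cube.
  y = 1: RHS = 32 is not a perfect cube.
  y = -1: RHS = -12 is not a perfect cube.
  y = 2: RHS = 186 is not a perfect cube.
  y = -2: RHS = -166 is not a perfect cube.
  y = 3: RHS = 604 is not a perfect cube.
  y = -3: RHS = -584 is not a perfect cube.
Continuing the search up to |y| = 35 finds no solutions either.
No (x, y) in the scanned range satisfies the equation.

No integer solutions with |y| ≤ 35.


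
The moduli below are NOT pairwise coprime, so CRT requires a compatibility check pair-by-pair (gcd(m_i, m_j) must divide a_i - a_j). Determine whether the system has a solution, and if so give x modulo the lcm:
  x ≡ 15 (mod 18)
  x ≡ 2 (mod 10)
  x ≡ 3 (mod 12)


Moduli 18, 10, 12 are not pairwise coprime, so CRT works modulo lcm(m_i) when all pairwise compatibility conditions hold.
Pairwise compatibility: gcd(m_i, m_j) must divide a_i - a_j for every pair.
Merge one congruence at a time:
  Start: x ≡ 15 (mod 18).
  Combine with x ≡ 2 (mod 10): gcd(18, 10) = 2, and 2 - 15 = -13 is NOT divisible by 2.
    ⇒ system is inconsistent (no integer solution).

No solution (the system is inconsistent).


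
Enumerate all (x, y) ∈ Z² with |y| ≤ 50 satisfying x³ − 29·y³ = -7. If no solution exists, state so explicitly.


The equation is x³ - 29y³ = -7. For fixed y, x³ = 29·y³ − 7, so a solution requires the RHS to be a perfect cube.
Strategy: iterate y from -50 to 50, compute RHS = 29·y³ − 7, and check whether it is a (positive or negative) perfect cube.
Check small values of y:
  y = 0: RHS = -7 is not a perfect cube.
  y = 1: RHS = 22 is not a perfect cube.
  y = -1: RHS = -36 is not a perfect cube.
  y = 2: RHS = 225 is not a perfect cube.
  y = -2: RHS = -239 is not a perfect cube.
  y = 3: RHS = 776 is not a perfect cube.
  y = -3: RHS = -790 is not a perfect cube.
Continuing the search up to |y| = 50 finds no solutions either.
No (x, y) in the scanned range satisfies the equation.

No integer solutions with |y| ≤ 50.


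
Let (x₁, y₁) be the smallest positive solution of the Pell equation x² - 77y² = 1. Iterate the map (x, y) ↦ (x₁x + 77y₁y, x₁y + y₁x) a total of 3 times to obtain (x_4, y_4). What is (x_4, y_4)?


Step 1: Find the fundamental solution (x₁, y₁) of x² - 77y² = 1.
  Expand √77 as a continued fraction. a₀ = ⌊√77⌋ = 8; iterate m_{k+1} = d_k·a_k − m_k, d_{k+1} = (77 − m_{k+1}²)/d_k, a_{k+1} = ⌊(a₀ + m_{k+1})/d_{k+1}⌋ (starting m₀ = 0, d₀ = 1), with convergents p_k = a_k·p_{k-1} + p_{k-2}, q_k = a_k·q_{k-1} + q_{k-2} (p₋₁ = 1, q₋₁ = 0):
  k = 0: a₀ = 8; p₀/q₀ = 8/1; p₀² − 77·q₀² = 64 − 77 = -13.
  k = 1: m = 8, d = 13, a = ⌊(8 + 8)/13⌋ = 1; p/q = (1·8 + 1)/(1·1 + 0) = 9/1; p² − 77·q² = 81 − 77 = 4.
  k = 2: m = 5, d = 4, a = ⌊(8 + 5)/4⌋ = 3; p/q = (3·9 + 8)/(3·1 + 1) = 35/4; p² − 77·q² = 1225 − 1232 = -7.
  k = 3: m = 7, d = 7, a = ⌊(8 + 7)/7⌋ = 2; p/q = (2·35 + 9)/(2·4 + 1) = 79/9; p² − 77·q² = 6241 − 6237 = 4.
  k = 4: m = 7, d = 4, a = ⌊(8 + 7)/4⌋ = 3; p/q = (3·79 + 35)/(3·9 + 4) = 272/31; p² − 77·q² = 73984 − 73997 = -13.
  k = 5: m = 5, d = 13, a = ⌊(8 + 5)/13⌋ = 1; p/q = (1·272 + 79)/(1·31 + 9) = 351/40; p² − 77·q² = 123201 − 123200 = 1.
  The first convergent with p² − 77·q² = 1 gives the fundamental solution (x₁, y₁) = (351, 40).
Step 2: Apply the recurrence (x_{n+1}, y_{n+1}) = (x₁x_n + 77y₁y_n, x₁y_n + y₁x_n) repeatedly.
  From (x_1, y_1) = (351, 40): x_2 = 351·351 + 77·40·40 = 246401; y_2 = 351·40 + 40·351 = 28080.
  From (x_2, y_2) = (246401, 28080): x_3 = 351·246401 + 77·40·28080 = 172973151; y_3 = 351·28080 + 40·246401 = 19712120.
  From (x_3, y_3) = (172973151, 19712120): x_4 = 351·172973151 + 77·40·19712120 = 121426905601; y_4 = 351·19712120 + 40·172973151 = 13837880160.
Step 3: Verify x_4² - 77·y_4² = 14744493403834165171201 - 14744493403834165171200 = 1 (should be 1). ✓

(x_1, y_1) = (351, 40); (x_4, y_4) = (121426905601, 13837880160).


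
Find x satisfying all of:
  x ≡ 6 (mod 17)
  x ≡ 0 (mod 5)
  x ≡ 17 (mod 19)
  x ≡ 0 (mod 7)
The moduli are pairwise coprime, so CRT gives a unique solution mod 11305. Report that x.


Product of moduli M = 17 · 5 · 19 · 7 = 11305.
Merge one congruence at a time:
  Start: x ≡ 6 (mod 17).
  Combine with x ≡ 0 (mod 5); new modulus lcm = 85.
    Write x = 6 + 17·t and substitute into x ≡ 0 (mod 5): 17·t ≡ 0 − 6 = -6 (mod 5).
    Reduce coefficients mod 5: 2·t ≡ 4 (mod 5).
    The inverse of 2 mod 5 is 3 (since 2·3 = 6 = 1·5 + 1), so t ≡ 3·4 = 12 ≡ 2 (mod 5).
    Then x = 6 + 17·2 = 40, valid modulo lcm(17, 5) = 85: x ≡ 40 (mod 85).
  Combine with x ≡ 17 (mod 19); new modulus lcm = 1615.
    Write x = 40 + 85·t and substitute into x ≡ 17 (mod 19): 85·t ≡ 17 − 40 = -23 (mod 19).
    Reduce coefficients mod 19: 9·t ≡ 15 (mod 19).
    The inverse of 9 mod 19 is 17 (since 9·17 = 153 = 8·19 + 1), so t ≡ 17·15 = 255 ≡ 8 (mod 19).
    Then x = 40 + 85·8 = 720, valid modulo lcm(85, 19) = 1615: x ≡ 720 (mod 1615).
  Combine with x ≡ 0 (mod 7); new modulus lcm = 11305.
    Write x = 720 + 1615·t and substitute into x ≡ 0 (mod 7): 1615·t ≡ 0 − 720 = -720 (mod 7).
    Reduce coefficients mod 7: 5·t ≡ 1 (mod 7).
    The inverse of 5 mod 7 is 3 (since 5·3 = 15 = 2·7 + 1), so t ≡ 3·1 = 3 ≡ 3 (mod 7).
    Then x = 720 + 1615·3 = 5565, valid modulo lcm(1615, 7) = 11305: x ≡ 5565 (mod 11305).
Verify against each original: 5565 mod 17 = 6, 5565 mod 5 = 0, 5565 mod 19 = 17, 5565 mod 7 = 0.

x ≡ 5565 (mod 11305).


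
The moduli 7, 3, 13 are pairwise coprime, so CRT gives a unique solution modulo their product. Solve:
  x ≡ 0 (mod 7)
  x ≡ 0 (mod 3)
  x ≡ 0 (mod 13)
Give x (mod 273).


Moduli 7, 3, 13 are pairwise coprime; by CRT there is a unique solution modulo M = 7 · 3 · 13 = 273.
Solve pairwise, accumulating the modulus:
  Start with x ≡ 0 (mod 7).
  Combine with x ≡ 0 (mod 3): since gcd(7, 3) = 1, we get a unique residue mod 21.
    Write x = 0 + 7·t and substitute into x ≡ 0 (mod 3): 7·t ≡ 0 − 0 = 0 (mod 3).
    Reduce coefficients mod 3: 1·t ≡ 0 (mod 3).
    So t ≡ 0 (mod 3).
    Then x = 0 + 7·0 = 0, valid modulo lcm(7, 3) = 21: x ≡ 0 (mod 21).
  Combine with x ≡ 0 (mod 13): since gcd(21, 13) = 1, we get a unique residue mod 273.
    Write x = 0 + 21·t and substitute into x ≡ 0 (mod 13): 21·t ≡ 0 − 0 = 0 (mod 13).
    Reduce coefficients mod 13: 8·t ≡ 0 (mod 13).
    The inverse of 8 mod 13 is 5 (since 8·5 = 40 = 3·13 + 1), so t ≡ 5·0 = 0 ≡ 0 (mod 13).
    Then x = 0 + 21·0 = 0, valid modulo lcm(21, 13) = 273: x ≡ 0 (mod 273).
Verify: 0 mod 7 = 0 ✓, 0 mod 3 = 0 ✓, 0 mod 13 = 0 ✓.

x ≡ 0 (mod 273).


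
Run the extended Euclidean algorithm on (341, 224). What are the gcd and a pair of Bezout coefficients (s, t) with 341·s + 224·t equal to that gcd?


Euclidean algorithm on (341, 224) — divide until remainder is 0:
  341 = 1 · 224 + 117
  224 = 1 · 117 + 107
  117 = 1 · 107 + 10
  107 = 10 · 10 + 7
  10 = 1 · 7 + 3
  7 = 2 · 3 + 1
  3 = 3 · 1 + 0
gcd(341, 224) = 1.
Track Bezout coefficients alongside the remainders: start with r₀ = 341 = a·1 + b·0 (s = 1, t = 0) and r₁ = 224 = a·0 + b·1 (s = 0, t = 1); each new remainder r_{k+1} = r_{k-1} − q_k·r_k inherits s_{k+1} = s_{k-1} − q_k·s_k, t_{k+1} = t_{k-1} − q_k·t_k, so r_k = a·s_k + b·t_k at every step:
  q = 1: r = 117, s = 1 − 1·0 = 1, t = 0 − 1·1 = -1  (check: 341·1 + 224·(-1) = 117)
  q = 1: r = 107, s = 0 − 1·1 = -1, t = 1 − 1·(-1) = 2  (check: 341·(-1) + 224·2 = 107)
  q = 1: r = 10, s = 1 − 1·(-1) = 2, t = -1 − 1·2 = -3  (check: 341·2 + 224·(-3) = 10)
  q = 10: r = 7, s = -1 − 10·2 = -21, t = 2 − 10·(-3) = 32  (check: 341·(-21) + 224·32 = 7)
  q = 1: r = 3, s = 2 − 1·(-21) = 23, t = -3 − 1·32 = -35  (check: 341·23 + 224·(-35) = 3)
  q = 2: r = 1, s = -21 − 2·23 = -67, t = 32 − 2·(-35) = 102  (check: 341·(-67) + 224·102 = 1)
The row with r = 1 (the gcd) gives the Bezout coefficients s = -67, t = 102.
Result: 341 · (-67) + 224 · (102) = 1.

gcd(341, 224) = 1; s = -67, t = 102 (check: 341·(-67) + 224·102 = 1).


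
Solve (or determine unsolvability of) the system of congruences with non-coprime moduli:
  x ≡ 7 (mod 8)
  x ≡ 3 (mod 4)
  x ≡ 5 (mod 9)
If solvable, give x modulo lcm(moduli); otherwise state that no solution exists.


Moduli 8, 4, 9 are not pairwise coprime, so CRT works modulo lcm(m_i) when all pairwise compatibility conditions hold.
Pairwise compatibility: gcd(m_i, m_j) must divide a_i - a_j for every pair.
Merge one congruence at a time:
  Start: x ≡ 7 (mod 8).
  Combine with x ≡ 3 (mod 4): gcd(8, 4) = 4; 3 - 7 = -4, which IS divisible by 4, so compatible.
    Write x = 7 + 8·t and substitute into x ≡ 3 (mod 4): 8·t ≡ 3 − 7 = -4 (mod 4).
    Divide the congruence (and modulus) by g = 4: 2·t ≡ -1 (mod 1).
    Modulo 1 every t works; take t = 0.
    Then x = 7 + 8·0 = 7, valid modulo lcm(8, 4) = 8: x ≡ 7 (mod 8).
  Combine with x ≡ 5 (mod 9): gcd(8, 9) = 1; 5 - 7 = -2, which IS divisible by 1, so compatible.
    Write x = 7 + 8·t and substitute into x ≡ 5 (mod 9): 8·t ≡ 5 − 7 = -2 (mod 9).
    Reduce coefficients mod 9: 8·t ≡ 7 (mod 9).
    The inverse of 8 mod 9 is 8 (since 8·8 = 64 = 7·9 + 1), so t ≡ 8·7 = 56 ≡ 2 (mod 9).
    Then x = 7 + 8·2 = 23, valid modulo lcm(8, 9) = 72: x ≡ 23 (mod 72).
Verify: 23 mod 8 = 7, 23 mod 4 = 3, 23 mod 9 = 5.

x ≡ 23 (mod 72).


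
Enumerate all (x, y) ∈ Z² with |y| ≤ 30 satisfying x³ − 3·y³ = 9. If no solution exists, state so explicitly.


The equation is x³ - 3y³ = 9. For fixed y, x³ = 3·y³ + 9, so a solution requires the RHS to be a perfect cube.
Strategy: iterate y from -30 to 30, compute RHS = 3·y³ + 9, and check whether it is a (positive or negative) perfect cube.
Check small values of y:
  y = 0: RHS = 9 is not a perfect cube.
  y = 1: RHS = 12 is not a perfect cube.
  y = -1: RHS = 6 is not a perfect cube.
  y = 2: RHS = 33 is not a perfect cube.
  y = -2: RHS = -15 is not a perfect cube.
  y = 3: RHS = 90 is not a perfect cube.
  y = -3: RHS = -72 is not a perfect cube.
Continuing the search up to |y| = 30 finds no solutions either.
No (x, y) in the scanned range satisfies the equation.

No integer solutions with |y| ≤ 30.


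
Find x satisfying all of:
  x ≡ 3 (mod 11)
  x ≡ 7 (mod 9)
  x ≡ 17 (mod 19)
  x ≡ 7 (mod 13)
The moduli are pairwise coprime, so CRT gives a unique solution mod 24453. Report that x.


Product of moduli M = 11 · 9 · 19 · 13 = 24453.
Merge one congruence at a time:
  Start: x ≡ 3 (mod 11).
  Combine with x ≡ 7 (mod 9); new modulus lcm = 99.
    Write x = 3 + 11·t and substitute into x ≡ 7 (mod 9): 11·t ≡ 7 − 3 = 4 (mod 9).
    Reduce coefficients mod 9: 2·t ≡ 4 (mod 9).
    The inverse of 2 mod 9 is 5 (since 2·5 = 10 = 1·9 + 1), so t ≡ 5·4 = 20 ≡ 2 (mod 9).
    Then x = 3 + 11·2 = 25, valid modulo lcm(11, 9) = 99: x ≡ 25 (mod 99).
  Combine with x ≡ 17 (mod 19); new modulus lcm = 1881.
    Write x = 25 + 99·t and substitute into x ≡ 17 (mod 19): 99·t ≡ 17 − 25 = -8 (mod 19).
    Reduce coefficients mod 19: 4·t ≡ 11 (mod 19).
    The inverse of 4 mod 19 is 5 (since 4·5 = 20 = 1·19 + 1), so t ≡ 5·11 = 55 ≡ 17 (mod 19).
    Then x = 25 + 99·17 = 1708, valid modulo lcm(99, 19) = 1881: x ≡ 1708 (mod 1881).
  Combine with x ≡ 7 (mod 13); new modulus lcm = 24453.
    Write x = 1708 + 1881·t and substitute into x ≡ 7 (mod 13): 1881·t ≡ 7 − 1708 = -1701 (mod 13).
    Reduce coefficients mod 13: 9·t ≡ 2 (mod 13).
    The inverse of 9 mod 13 is 3 (since 9·3 = 27 = 2·13 + 1), so t ≡ 3·2 = 6 ≡ 6 (mod 13).
    Then x = 1708 + 1881·6 = 12994, valid modulo lcm(1881, 13) = 24453: x ≡ 12994 (mod 24453).
Verify against each original: 12994 mod 11 = 3, 12994 mod 9 = 7, 12994 mod 19 = 17, 12994 mod 13 = 7.

x ≡ 12994 (mod 24453).


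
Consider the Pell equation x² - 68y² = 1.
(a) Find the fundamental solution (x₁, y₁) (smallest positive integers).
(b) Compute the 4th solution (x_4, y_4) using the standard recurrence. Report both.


Step 1: Find the fundamental solution (x₁, y₁) of x² - 68y² = 1.
  Expand √68 as a continued fraction. a₀ = ⌊√68⌋ = 8; iterate m_{k+1} = d_k·a_k − m_k, d_{k+1} = (68 − m_{k+1}²)/d_k, a_{k+1} = ⌊(a₀ + m_{k+1})/d_{k+1}⌋ (starting m₀ = 0, d₀ = 1), with convergents p_k = a_k·p_{k-1} + p_{k-2}, q_k = a_k·q_{k-1} + q_{k-2} (p₋₁ = 1, q₋₁ = 0):
  k = 0: a₀ = 8; p₀/q₀ = 8/1; p₀² − 68·q₀² = 64 − 68 = -4.
  k = 1: m = 8, d = 4, a = ⌊(8 + 8)/4⌋ = 4; p/q = (4·8 + 1)/(4·1 + 0) = 33/4; p² − 68·q² = 1089 − 1088 = 1.
  The first convergent with p² − 68·q² = 1 gives the fundamental solution (x₁, y₁) = (33, 4).
Step 2: Apply the recurrence (x_{n+1}, y_{n+1}) = (x₁x_n + 68y₁y_n, x₁y_n + y₁x_n) repeatedly.
  From (x_1, y_1) = (33, 4): x_2 = 33·33 + 68·4·4 = 2177; y_2 = 33·4 + 4·33 = 264.
  From (x_2, y_2) = (2177, 264): x_3 = 33·2177 + 68·4·264 = 143649; y_3 = 33·264 + 4·2177 = 17420.
  From (x_3, y_3) = (143649, 17420): x_4 = 33·143649 + 68·4·17420 = 9478657; y_4 = 33·17420 + 4·143649 = 1149456.
Step 3: Verify x_4² - 68·y_4² = 89844938523649 - 89844938523648 = 1 (should be 1). ✓

(x_1, y_1) = (33, 4); (x_4, y_4) = (9478657, 1149456).


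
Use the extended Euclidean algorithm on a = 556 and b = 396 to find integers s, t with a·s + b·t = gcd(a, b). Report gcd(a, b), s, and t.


Euclidean algorithm on (556, 396) — divide until remainder is 0:
  556 = 1 · 396 + 160
  396 = 2 · 160 + 76
  160 = 2 · 76 + 8
  76 = 9 · 8 + 4
  8 = 2 · 4 + 0
gcd(556, 396) = 4.
Track Bezout coefficients alongside the remainders: start with r₀ = 556 = a·1 + b·0 (s = 1, t = 0) and r₁ = 396 = a·0 + b·1 (s = 0, t = 1); each new remainder r_{k+1} = r_{k-1} − q_k·r_k inherits s_{k+1} = s_{k-1} − q_k·s_k, t_{k+1} = t_{k-1} − q_k·t_k, so r_k = a·s_k + b·t_k at every step:
  q = 1: r = 160, s = 1 − 1·0 = 1, t = 0 − 1·1 = -1  (check: 556·1 + 396·(-1) = 160)
  q = 2: r = 76, s = 0 − 2·1 = -2, t = 1 − 2·(-1) = 3  (check: 556·(-2) + 396·3 = 76)
  q = 2: r = 8, s = 1 − 2·(-2) = 5, t = -1 − 2·3 = -7  (check: 556·5 + 396·(-7) = 8)
  q = 9: r = 4, s = -2 − 9·5 = -47, t = 3 − 9·(-7) = 66  (check: 556·(-47) + 396·66 = 4)
The row with r = 4 (the gcd) gives the Bezout coefficients s = -47, t = 66.
Result: 556 · (-47) + 396 · (66) = 4.

gcd(556, 396) = 4; s = -47, t = 66 (check: 556·(-47) + 396·66 = 4).


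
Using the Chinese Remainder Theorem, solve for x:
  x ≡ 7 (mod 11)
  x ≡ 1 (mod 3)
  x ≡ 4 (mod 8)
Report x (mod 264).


Moduli 11, 3, 8 are pairwise coprime; by CRT there is a unique solution modulo M = 11 · 3 · 8 = 264.
Solve pairwise, accumulating the modulus:
  Start with x ≡ 7 (mod 11).
  Combine with x ≡ 1 (mod 3): since gcd(11, 3) = 1, we get a unique residue mod 33.
    Write x = 7 + 11·t and substitute into x ≡ 1 (mod 3): 11·t ≡ 1 − 7 = -6 (mod 3).
    Reduce coefficients mod 3: 2·t ≡ 0 (mod 3).
    The inverse of 2 mod 3 is 2 (since 2·2 = 4 = 1·3 + 1), so t ≡ 2·0 = 0 ≡ 0 (mod 3).
    Then x = 7 + 11·0 = 7, valid modulo lcm(11, 3) = 33: x ≡ 7 (mod 33).
  Combine with x ≡ 4 (mod 8): since gcd(33, 8) = 1, we get a unique residue mod 264.
    Write x = 7 + 33·t and substitute into x ≡ 4 (mod 8): 33·t ≡ 4 − 7 = -3 (mod 8).
    Reduce coefficients mod 8: 1·t ≡ 5 (mod 8).
    So t ≡ 5 (mod 8).
    Then x = 7 + 33·5 = 172, valid modulo lcm(33, 8) = 264: x ≡ 172 (mod 264).
Verify: 172 mod 11 = 7 ✓, 172 mod 3 = 1 ✓, 172 mod 8 = 4 ✓.

x ≡ 172 (mod 264).


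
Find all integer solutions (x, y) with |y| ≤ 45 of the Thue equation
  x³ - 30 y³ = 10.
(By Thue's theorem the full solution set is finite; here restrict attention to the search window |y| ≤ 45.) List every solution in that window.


The equation is x³ - 30y³ = 10. For fixed y, x³ = 30·y³ + 10, so a solution requires the RHS to be a perfect cube.
Strategy: iterate y from -45 to 45, compute RHS = 30·y³ + 10, and check whether it is a (positive or negative) perfect cube.
Check small values of y:
  y = 0: RHS = 10 is not a perfect cube.
  y = 1: RHS = 40 is not a perfect cube.
  y = -1: RHS = -20 is not a perfect cube.
  y = 2: RHS = 250 is not a perfect cube.
  y = -2: RHS = -230 is not a perfect cube.
  y = 3: RHS = 820 is not a perfect cube.
  y = -3: RHS = -800 is not a perfect cube.
Continuing the search up to |y| = 45 finds no solutions either.
No (x, y) in the scanned range satisfies the equation.

No integer solutions with |y| ≤ 45.


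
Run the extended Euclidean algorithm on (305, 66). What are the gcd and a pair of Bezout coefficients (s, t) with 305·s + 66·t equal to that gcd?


Euclidean algorithm on (305, 66) — divide until remainder is 0:
  305 = 4 · 66 + 41
  66 = 1 · 41 + 25
  41 = 1 · 25 + 16
  25 = 1 · 16 + 9
  16 = 1 · 9 + 7
  9 = 1 · 7 + 2
  7 = 3 · 2 + 1
  2 = 2 · 1 + 0
gcd(305, 66) = 1.
Track Bezout coefficients alongside the remainders: start with r₀ = 305 = a·1 + b·0 (s = 1, t = 0) and r₁ = 66 = a·0 + b·1 (s = 0, t = 1); each new remainder r_{k+1} = r_{k-1} − q_k·r_k inherits s_{k+1} = s_{k-1} − q_k·s_k, t_{k+1} = t_{k-1} − q_k·t_k, so r_k = a·s_k + b·t_k at every step:
  q = 4: r = 41, s = 1 − 4·0 = 1, t = 0 − 4·1 = -4  (check: 305·1 + 66·(-4) = 41)
  q = 1: r = 25, s = 0 − 1·1 = -1, t = 1 − 1·(-4) = 5  (check: 305·(-1) + 66·5 = 25)
  q = 1: r = 16, s = 1 − 1·(-1) = 2, t = -4 − 1·5 = -9  (check: 305·2 + 66·(-9) = 16)
  q = 1: r = 9, s = -1 − 1·2 = -3, t = 5 − 1·(-9) = 14  (check: 305·(-3) + 66·14 = 9)
  q = 1: r = 7, s = 2 − 1·(-3) = 5, t = -9 − 1·14 = -23  (check: 305·5 + 66·(-23) = 7)
  q = 1: r = 2, s = -3 − 1·5 = -8, t = 14 − 1·(-23) = 37  (check: 305·(-8) + 66·37 = 2)
  q = 3: r = 1, s = 5 − 3·(-8) = 29, t = -23 − 3·37 = -134  (check: 305·29 + 66·(-134) = 1)
The row with r = 1 (the gcd) gives the Bezout coefficients s = 29, t = -134.
Result: 305 · (29) + 66 · (-134) = 1.

gcd(305, 66) = 1; s = 29, t = -134 (check: 305·29 + 66·(-134) = 1).


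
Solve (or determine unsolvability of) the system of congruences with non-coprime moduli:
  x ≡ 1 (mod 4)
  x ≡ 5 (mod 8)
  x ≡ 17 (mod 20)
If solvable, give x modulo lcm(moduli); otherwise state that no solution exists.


Moduli 4, 8, 20 are not pairwise coprime, so CRT works modulo lcm(m_i) when all pairwise compatibility conditions hold.
Pairwise compatibility: gcd(m_i, m_j) must divide a_i - a_j for every pair.
Merge one congruence at a time:
  Start: x ≡ 1 (mod 4).
  Combine with x ≡ 5 (mod 8): gcd(4, 8) = 4; 5 - 1 = 4, which IS divisible by 4, so compatible.
    Write x = 1 + 4·t and substitute into x ≡ 5 (mod 8): 4·t ≡ 5 − 1 = 4 (mod 8).
    Divide the congruence (and modulus) by g = 4: 1·t ≡ 1 (mod 2).
    So t ≡ 1 (mod 2).
    Then x = 1 + 4·1 = 5, valid modulo lcm(4, 8) = 8: x ≡ 5 (mod 8).
  Combine with x ≡ 17 (mod 20): gcd(8, 20) = 4; 17 - 5 = 12, which IS divisible by 4, so compatible.
    Write x = 5 + 8·t and substitute into x ≡ 17 (mod 20): 8·t ≡ 17 − 5 = 12 (mod 20).
    Divide the congruence (and modulus) by g = 4: 2·t ≡ 3 (mod 5).
    The inverse of 2 mod 5 is 3 (since 2·3 = 6 = 1·5 + 1), so t ≡ 3·3 = 9 ≡ 4 (mod 5).
    Then x = 5 + 8·4 = 37, valid modulo lcm(8, 20) = 40: x ≡ 37 (mod 40).
Verify: 37 mod 4 = 1, 37 mod 8 = 5, 37 mod 20 = 17.

x ≡ 37 (mod 40).


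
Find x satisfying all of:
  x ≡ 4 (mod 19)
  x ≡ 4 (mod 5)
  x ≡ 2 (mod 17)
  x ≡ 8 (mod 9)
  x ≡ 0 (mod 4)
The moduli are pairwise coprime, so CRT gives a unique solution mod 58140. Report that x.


Product of moduli M = 19 · 5 · 17 · 9 · 4 = 58140.
Merge one congruence at a time:
  Start: x ≡ 4 (mod 19).
  Combine with x ≡ 4 (mod 5); new modulus lcm = 95.
    Write x = 4 + 19·t and substitute into x ≡ 4 (mod 5): 19·t ≡ 4 − 4 = 0 (mod 5).
    Reduce coefficients mod 5: 4·t ≡ 0 (mod 5).
    The inverse of 4 mod 5 is 4 (since 4·4 = 16 = 3·5 + 1), so t ≡ 4·0 = 0 ≡ 0 (mod 5).
    Then x = 4 + 19·0 = 4, valid modulo lcm(19, 5) = 95: x ≡ 4 (mod 95).
  Combine with x ≡ 2 (mod 17); new modulus lcm = 1615.
    Write x = 4 + 95·t and substitute into x ≡ 2 (mod 17): 95·t ≡ 2 − 4 = -2 (mod 17).
    Reduce coefficients mod 17: 10·t ≡ 15 (mod 17).
    The inverse of 10 mod 17 is 12 (since 10·12 = 120 = 7·17 + 1), so t ≡ 12·15 = 180 ≡ 10 (mod 17).
    Then x = 4 + 95·10 = 954, valid modulo lcm(95, 17) = 1615: x ≡ 954 (mod 1615).
  Combine with x ≡ 8 (mod 9); new modulus lcm = 14535.
    Write x = 954 + 1615·t and substitute into x ≡ 8 (mod 9): 1615·t ≡ 8 − 954 = -946 (mod 9).
    Reduce coefficients mod 9: 4·t ≡ 8 (mod 9).
    The inverse of 4 mod 9 is 7 (since 4·7 = 28 = 3·9 + 1), so t ≡ 7·8 = 56 ≡ 2 (mod 9).
    Then x = 954 + 1615·2 = 4184, valid modulo lcm(1615, 9) = 14535: x ≡ 4184 (mod 14535).
  Combine with x ≡ 0 (mod 4); new modulus lcm = 58140.
    Write x = 4184 + 14535·t and substitute into x ≡ 0 (mod 4): 14535·t ≡ 0 − 4184 = -4184 (mod 4).
    Reduce coefficients mod 4: 3·t ≡ 0 (mod 4).
    The inverse of 3 mod 4 is 3 (since 3·3 = 9 = 2·4 + 1), so t ≡ 3·0 = 0 ≡ 0 (mod 4).
    Then x = 4184 + 14535·0 = 4184, valid modulo lcm(14535, 4) = 58140: x ≡ 4184 (mod 58140).
Verify against each original: 4184 mod 19 = 4, 4184 mod 5 = 4, 4184 mod 17 = 2, 4184 mod 9 = 8, 4184 mod 4 = 0.

x ≡ 4184 (mod 58140).


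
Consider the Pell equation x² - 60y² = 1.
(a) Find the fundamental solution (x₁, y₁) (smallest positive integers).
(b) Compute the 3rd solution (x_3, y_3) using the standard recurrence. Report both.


Step 1: Find the fundamental solution (x₁, y₁) of x² - 60y² = 1.
  Expand √60 as a continued fraction. a₀ = ⌊√60⌋ = 7; iterate m_{k+1} = d_k·a_k − m_k, d_{k+1} = (60 − m_{k+1}²)/d_k, a_{k+1} = ⌊(a₀ + m_{k+1})/d_{k+1}⌋ (starting m₀ = 0, d₀ = 1), with convergents p_k = a_k·p_{k-1} + p_{k-2}, q_k = a_k·q_{k-1} + q_{k-2} (p₋₁ = 1, q₋₁ = 0):
  k = 0: a₀ = 7; p₀/q₀ = 7/1; p₀² − 60·q₀² = 49 − 60 = -11.
  k = 1: m = 7, d = 11, a = ⌊(7 + 7)/11⌋ = 1; p/q = (1·7 + 1)/(1·1 + 0) = 8/1; p² − 60·q² = 64 − 60 = 4.
  k = 2: m = 4, d = 4, a = ⌊(7 + 4)/4⌋ = 2; p/q = (2·8 + 7)/(2·1 + 1) = 23/3; p² − 60·q² = 529 − 540 = -11.
  k = 3: m = 4, d = 11, a = ⌊(7 + 4)/11⌋ = 1; p/q = (1·23 + 8)/(1·3 + 1) = 31/4; p² − 60·q² = 961 − 960 = 1.
  The first convergent with p² − 60·q² = 1 gives the fundamental solution (x₁, y₁) = (31, 4).
Step 2: Apply the recurrence (x_{n+1}, y_{n+1}) = (x₁x_n + 60y₁y_n, x₁y_n + y₁x_n) repeatedly.
  From (x_1, y_1) = (31, 4): x_2 = 31·31 + 60·4·4 = 1921; y_2 = 31·4 + 4·31 = 248.
  From (x_2, y_2) = (1921, 248): x_3 = 31·1921 + 60·4·248 = 119071; y_3 = 31·248 + 4·1921 = 15372.
Step 3: Verify x_3² - 60·y_3² = 14177903041 - 14177903040 = 1 (should be 1). ✓

(x_1, y_1) = (31, 4); (x_3, y_3) = (119071, 15372).


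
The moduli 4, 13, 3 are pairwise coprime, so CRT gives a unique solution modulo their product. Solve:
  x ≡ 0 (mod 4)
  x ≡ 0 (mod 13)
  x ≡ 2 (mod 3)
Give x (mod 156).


Moduli 4, 13, 3 are pairwise coprime; by CRT there is a unique solution modulo M = 4 · 13 · 3 = 156.
Solve pairwise, accumulating the modulus:
  Start with x ≡ 0 (mod 4).
  Combine with x ≡ 0 (mod 13): since gcd(4, 13) = 1, we get a unique residue mod 52.
    Write x = 0 + 4·t and substitute into x ≡ 0 (mod 13): 4·t ≡ 0 − 0 = 0 (mod 13).
    The inverse of 4 mod 13 is 10 (since 4·10 = 40 = 3·13 + 1), so t ≡ 10·0 = 0 ≡ 0 (mod 13).
    Then x = 0 + 4·0 = 0, valid modulo lcm(4, 13) = 52: x ≡ 0 (mod 52).
  Combine with x ≡ 2 (mod 3): since gcd(52, 3) = 1, we get a unique residue mod 156.
    Write x = 0 + 52·t and substitute into x ≡ 2 (mod 3): 52·t ≡ 2 − 0 = 2 (mod 3).
    Reduce coefficients mod 3: 1·t ≡ 2 (mod 3).
    So t ≡ 2 (mod 3).
    Then x = 0 + 52·2 = 104, valid modulo lcm(52, 3) = 156: x ≡ 104 (mod 156).
Verify: 104 mod 4 = 0 ✓, 104 mod 13 = 0 ✓, 104 mod 3 = 2 ✓.

x ≡ 104 (mod 156).


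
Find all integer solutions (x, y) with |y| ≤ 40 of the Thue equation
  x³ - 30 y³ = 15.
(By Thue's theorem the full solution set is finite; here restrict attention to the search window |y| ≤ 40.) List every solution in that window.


The equation is x³ - 30y³ = 15. For fixed y, x³ = 30·y³ + 15, so a solution requires the RHS to be a perfect cube.
Strategy: iterate y from -40 to 40, compute RHS = 30·y³ + 15, and check whether it is a (positive or negative) perfect cube.
Check small values of y:
  y = 0: RHS = 15 is not a perfect cube.
  y = 1: RHS = 45 is not a perfect cube.
  y = -1: RHS = -15 is not a perfect cube.
  y = 2: RHS = 255 is not a perfect cube.
  y = -2: RHS = -225 is not a perfect cube.
  y = 3: RHS = 825 is not a perfect cube.
  y = -3: RHS = -795 is not a perfect cube.
Continuing the search up to |y| = 40 finds no solutions either.
No (x, y) in the scanned range satisfies the equation.

No integer solutions with |y| ≤ 40.


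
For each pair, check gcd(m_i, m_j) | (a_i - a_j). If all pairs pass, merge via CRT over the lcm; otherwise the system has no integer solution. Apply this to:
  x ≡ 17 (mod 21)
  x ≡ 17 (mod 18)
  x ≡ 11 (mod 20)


Moduli 21, 18, 20 are not pairwise coprime, so CRT works modulo lcm(m_i) when all pairwise compatibility conditions hold.
Pairwise compatibility: gcd(m_i, m_j) must divide a_i - a_j for every pair.
Merge one congruence at a time:
  Start: x ≡ 17 (mod 21).
  Combine with x ≡ 17 (mod 18): gcd(21, 18) = 3; 17 - 17 = 0, which IS divisible by 3, so compatible.
    Write x = 17 + 21·t and substitute into x ≡ 17 (mod 18): 21·t ≡ 17 − 17 = 0 (mod 18).
    Divide the congruence (and modulus) by g = 3: 7·t ≡ 0 (mod 6).
    Reduce coefficients mod 6: 1·t ≡ 0 (mod 6).
    So t ≡ 0 (mod 6).
    Then x = 17 + 21·0 = 17, valid modulo lcm(21, 18) = 126: x ≡ 17 (mod 126).
  Combine with x ≡ 11 (mod 20): gcd(126, 20) = 2; 11 - 17 = -6, which IS divisible by 2, so compatible.
    Write x = 17 + 126·t and substitute into x ≡ 11 (mod 20): 126·t ≡ 11 − 17 = -6 (mod 20).
    Divide the congruence (and modulus) by g = 2: 63·t ≡ -3 (mod 10).
    Reduce coefficients mod 10: 3·t ≡ 7 (mod 10).
    The inverse of 3 mod 10 is 7 (since 3·7 = 21 = 2·10 + 1), so t ≡ 7·7 = 49 ≡ 9 (mod 10).
    Then x = 17 + 126·9 = 1151, valid modulo lcm(126, 20) = 1260: x ≡ 1151 (mod 1260).
Verify: 1151 mod 21 = 17, 1151 mod 18 = 17, 1151 mod 20 = 11.

x ≡ 1151 (mod 1260).


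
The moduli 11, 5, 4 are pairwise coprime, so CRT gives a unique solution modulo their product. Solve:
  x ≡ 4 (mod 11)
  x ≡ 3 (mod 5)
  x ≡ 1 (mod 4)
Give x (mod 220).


Moduli 11, 5, 4 are pairwise coprime; by CRT there is a unique solution modulo M = 11 · 5 · 4 = 220.
Solve pairwise, accumulating the modulus:
  Start with x ≡ 4 (mod 11).
  Combine with x ≡ 3 (mod 5): since gcd(11, 5) = 1, we get a unique residue mod 55.
    Write x = 4 + 11·t and substitute into x ≡ 3 (mod 5): 11·t ≡ 3 − 4 = -1 (mod 5).
    Reduce coefficients mod 5: 1·t ≡ 4 (mod 5).
    So t ≡ 4 (mod 5).
    Then x = 4 + 11·4 = 48, valid modulo lcm(11, 5) = 55: x ≡ 48 (mod 55).
  Combine with x ≡ 1 (mod 4): since gcd(55, 4) = 1, we get a unique residue mod 220.
    Write x = 48 + 55·t and substitute into x ≡ 1 (mod 4): 55·t ≡ 1 − 48 = -47 (mod 4).
    Reduce coefficients mod 4: 3·t ≡ 1 (mod 4).
    The inverse of 3 mod 4 is 3 (since 3·3 = 9 = 2·4 + 1), so t ≡ 3·1 = 3 ≡ 3 (mod 4).
    Then x = 48 + 55·3 = 213, valid modulo lcm(55, 4) = 220: x ≡ 213 (mod 220).
Verify: 213 mod 11 = 4 ✓, 213 mod 5 = 3 ✓, 213 mod 4 = 1 ✓.

x ≡ 213 (mod 220).


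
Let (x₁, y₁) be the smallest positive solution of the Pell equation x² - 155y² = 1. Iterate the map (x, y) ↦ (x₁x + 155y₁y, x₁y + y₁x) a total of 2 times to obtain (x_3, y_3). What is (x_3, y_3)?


Step 1: Find the fundamental solution (x₁, y₁) of x² - 155y² = 1.
  Expand √155 as a continued fraction. a₀ = ⌊√155⌋ = 12; iterate m_{k+1} = d_k·a_k − m_k, d_{k+1} = (155 − m_{k+1}²)/d_k, a_{k+1} = ⌊(a₀ + m_{k+1})/d_{k+1}⌋ (starting m₀ = 0, d₀ = 1), with convergents p_k = a_k·p_{k-1} + p_{k-2}, q_k = a_k·q_{k-1} + q_{k-2} (p₋₁ = 1, q₋₁ = 0):
  k = 0: a₀ = 12; p₀/q₀ = 12/1; p₀² − 155·q₀² = 144 − 155 = -11.
  k = 1: m = 12, d = 11, a = ⌊(12 + 12)/11⌋ = 2; p/q = (2·12 + 1)/(2·1 + 0) = 25/2; p² − 155·q² = 625 − 620 = 5.
  k = 2: m = 10, d = 5, a = ⌊(12 + 10)/5⌋ = 4; p/q = (4·25 + 12)/(4·2 + 1) = 112/9; p² − 155·q² = 12544 − 12555 = -11.
  k = 3: m = 10, d = 11, a = ⌊(12 + 10)/11⌋ = 2; p/q = (2·112 + 25)/(2·9 + 2) = 249/20; p² − 155·q² = 62001 − 62000 = 1.
  The first convergent with p² − 155·q² = 1 gives the fundamental solution (x₁, y₁) = (249, 20).
Step 2: Apply the recurrence (x_{n+1}, y_{n+1}) = (x₁x_n + 155y₁y_n, x₁y_n + y₁x_n) repeatedly.
  From (x_1, y_1) = (249, 20): x_2 = 249·249 + 155·20·20 = 124001; y_2 = 249·20 + 20·249 = 9960.
  From (x_2, y_2) = (124001, 9960): x_3 = 249·124001 + 155·20·9960 = 61752249; y_3 = 249·9960 + 20·124001 = 4960060.
Step 3: Verify x_3² - 155·y_3² = 3813340256558001 - 3813340256558000 = 1 (should be 1). ✓

(x_1, y_1) = (249, 20); (x_3, y_3) = (61752249, 4960060).


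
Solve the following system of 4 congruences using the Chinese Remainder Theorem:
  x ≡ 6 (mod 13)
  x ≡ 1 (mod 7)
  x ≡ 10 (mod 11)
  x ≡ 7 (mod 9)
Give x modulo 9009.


Product of moduli M = 13 · 7 · 11 · 9 = 9009.
Merge one congruence at a time:
  Start: x ≡ 6 (mod 13).
  Combine with x ≡ 1 (mod 7); new modulus lcm = 91.
    Write x = 6 + 13·t and substitute into x ≡ 1 (mod 7): 13·t ≡ 1 − 6 = -5 (mod 7).
    Reduce coefficients mod 7: 6·t ≡ 2 (mod 7).
    The inverse of 6 mod 7 is 6 (since 6·6 = 36 = 5·7 + 1), so t ≡ 6·2 = 12 ≡ 5 (mod 7).
    Then x = 6 + 13·5 = 71, valid modulo lcm(13, 7) = 91: x ≡ 71 (mod 91).
  Combine with x ≡ 10 (mod 11); new modulus lcm = 1001.
    Write x = 71 + 91·t and substitute into x ≡ 10 (mod 11): 91·t ≡ 10 − 71 = -61 (mod 11).
    Reduce coefficients mod 11: 3·t ≡ 5 (mod 11).
    The inverse of 3 mod 11 is 4 (since 3·4 = 12 = 1·11 + 1), so t ≡ 4·5 = 20 ≡ 9 (mod 11).
    Then x = 71 + 91·9 = 890, valid modulo lcm(91, 11) = 1001: x ≡ 890 (mod 1001).
  Combine with x ≡ 7 (mod 9); new modulus lcm = 9009.
    Write x = 890 + 1001·t and substitute into x ≡ 7 (mod 9): 1001·t ≡ 7 − 890 = -883 (mod 9).
    Reduce coefficients mod 9: 2·t ≡ 8 (mod 9).
    The inverse of 2 mod 9 is 5 (since 2·5 = 10 = 1·9 + 1), so t ≡ 5·8 = 40 ≡ 4 (mod 9).
    Then x = 890 + 1001·4 = 4894, valid modulo lcm(1001, 9) = 9009: x ≡ 4894 (mod 9009).
Verify against each original: 4894 mod 13 = 6, 4894 mod 7 = 1, 4894 mod 11 = 10, 4894 mod 9 = 7.

x ≡ 4894 (mod 9009).


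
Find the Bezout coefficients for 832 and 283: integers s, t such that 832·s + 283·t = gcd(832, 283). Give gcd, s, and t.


Euclidean algorithm on (832, 283) — divide until remainder is 0:
  832 = 2 · 283 + 266
  283 = 1 · 266 + 17
  266 = 15 · 17 + 11
  17 = 1 · 11 + 6
  11 = 1 · 6 + 5
  6 = 1 · 5 + 1
  5 = 5 · 1 + 0
gcd(832, 283) = 1.
Track Bezout coefficients alongside the remainders: start with r₀ = 832 = a·1 + b·0 (s = 1, t = 0) and r₁ = 283 = a·0 + b·1 (s = 0, t = 1); each new remainder r_{k+1} = r_{k-1} − q_k·r_k inherits s_{k+1} = s_{k-1} − q_k·s_k, t_{k+1} = t_{k-1} − q_k·t_k, so r_k = a·s_k + b·t_k at every step:
  q = 2: r = 266, s = 1 − 2·0 = 1, t = 0 − 2·1 = -2  (check: 832·1 + 283·(-2) = 266)
  q = 1: r = 17, s = 0 − 1·1 = -1, t = 1 − 1·(-2) = 3  (check: 832·(-1) + 283·3 = 17)
  q = 15: r = 11, s = 1 − 15·(-1) = 16, t = -2 − 15·3 = -47  (check: 832·16 + 283·(-47) = 11)
  q = 1: r = 6, s = -1 − 1·16 = -17, t = 3 − 1·(-47) = 50  (check: 832·(-17) + 283·50 = 6)
  q = 1: r = 5, s = 16 − 1·(-17) = 33, t = -47 − 1·50 = -97  (check: 832·33 + 283·(-97) = 5)
  q = 1: r = 1, s = -17 − 1·33 = -50, t = 50 − 1·(-97) = 147  (check: 832·(-50) + 283·147 = 1)
The row with r = 1 (the gcd) gives the Bezout coefficients s = -50, t = 147.
Result: 832 · (-50) + 283 · (147) = 1.

gcd(832, 283) = 1; s = -50, t = 147 (check: 832·(-50) + 283·147 = 1).


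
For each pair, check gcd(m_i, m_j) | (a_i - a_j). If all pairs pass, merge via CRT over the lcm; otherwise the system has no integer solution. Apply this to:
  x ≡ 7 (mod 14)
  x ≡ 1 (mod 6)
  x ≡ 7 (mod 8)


Moduli 14, 6, 8 are not pairwise coprime, so CRT works modulo lcm(m_i) when all pairwise compatibility conditions hold.
Pairwise compatibility: gcd(m_i, m_j) must divide a_i - a_j for every pair.
Merge one congruence at a time:
  Start: x ≡ 7 (mod 14).
  Combine with x ≡ 1 (mod 6): gcd(14, 6) = 2; 1 - 7 = -6, which IS divisible by 2, so compatible.
    Write x = 7 + 14·t and substitute into x ≡ 1 (mod 6): 14·t ≡ 1 − 7 = -6 (mod 6).
    Divide the congruence (and modulus) by g = 2: 7·t ≡ -3 (mod 3).
    Reduce coefficients mod 3: 1·t ≡ 0 (mod 3).
    So t ≡ 0 (mod 3).
    Then x = 7 + 14·0 = 7, valid modulo lcm(14, 6) = 42: x ≡ 7 (mod 42).
  Combine with x ≡ 7 (mod 8): gcd(42, 8) = 2; 7 - 7 = 0, which IS divisible by 2, so compatible.
    Write x = 7 + 42·t and substitute into x ≡ 7 (mod 8): 42·t ≡ 7 − 7 = 0 (mod 8).
    Divide the congruence (and modulus) by g = 2: 21·t ≡ 0 (mod 4).
    Reduce coefficients mod 4: 1·t ≡ 0 (mod 4).
    So t ≡ 0 (mod 4).
    Then x = 7 + 42·0 = 7, valid modulo lcm(42, 8) = 168: x ≡ 7 (mod 168).
Verify: 7 mod 14 = 7, 7 mod 6 = 1, 7 mod 8 = 7.

x ≡ 7 (mod 168).


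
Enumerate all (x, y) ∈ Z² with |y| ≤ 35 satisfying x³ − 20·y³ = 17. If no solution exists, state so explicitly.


The equation is x³ - 20y³ = 17. For fixed y, x³ = 20·y³ + 17, so a solution requires the RHS to be a perfect cube.
Strategy: iterate y from -35 to 35, compute RHS = 20·y³ + 17, and check whether it is a (positive or negative) perfect cube.
Check small values of y:
  y = 0: RHS = 17 is not a perfect cube.
  y = 1: RHS = 37 is not a perfect cube.
  y = -1: RHS = -3 is not a perfect cube.
  y = 2: RHS = 177 is not a perfect cube.
  y = -2: RHS = -143 is not a perfect cube.
  y = 3: RHS = 557 is not a perfect cube.
  y = -3: RHS = -523 is not a perfect cube.
Continuing the search up to |y| = 35 finds no solutions either.
No (x, y) in the scanned range satisfies the equation.

No integer solutions with |y| ≤ 35.


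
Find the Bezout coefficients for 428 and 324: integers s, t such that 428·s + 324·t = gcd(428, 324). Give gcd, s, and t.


Euclidean algorithm on (428, 324) — divide until remainder is 0:
  428 = 1 · 324 + 104
  324 = 3 · 104 + 12
  104 = 8 · 12 + 8
  12 = 1 · 8 + 4
  8 = 2 · 4 + 0
gcd(428, 324) = 4.
Track Bezout coefficients alongside the remainders: start with r₀ = 428 = a·1 + b·0 (s = 1, t = 0) and r₁ = 324 = a·0 + b·1 (s = 0, t = 1); each new remainder r_{k+1} = r_{k-1} − q_k·r_k inherits s_{k+1} = s_{k-1} − q_k·s_k, t_{k+1} = t_{k-1} − q_k·t_k, so r_k = a·s_k + b·t_k at every step:
  q = 1: r = 104, s = 1 − 1·0 = 1, t = 0 − 1·1 = -1  (check: 428·1 + 324·(-1) = 104)
  q = 3: r = 12, s = 0 − 3·1 = -3, t = 1 − 3·(-1) = 4  (check: 428·(-3) + 324·4 = 12)
  q = 8: r = 8, s = 1 − 8·(-3) = 25, t = -1 − 8·4 = -33  (check: 428·25 + 324·(-33) = 8)
  q = 1: r = 4, s = -3 − 1·25 = -28, t = 4 − 1·(-33) = 37  (check: 428·(-28) + 324·37 = 4)
The row with r = 4 (the gcd) gives the Bezout coefficients s = -28, t = 37.
Result: 428 · (-28) + 324 · (37) = 4.

gcd(428, 324) = 4; s = -28, t = 37 (check: 428·(-28) + 324·37 = 4).


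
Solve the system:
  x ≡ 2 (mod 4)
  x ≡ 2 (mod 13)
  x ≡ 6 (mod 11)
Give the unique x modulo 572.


Moduli 4, 13, 11 are pairwise coprime; by CRT there is a unique solution modulo M = 4 · 13 · 11 = 572.
Solve pairwise, accumulating the modulus:
  Start with x ≡ 2 (mod 4).
  Combine with x ≡ 2 (mod 13): since gcd(4, 13) = 1, we get a unique residue mod 52.
    Write x = 2 + 4·t and substitute into x ≡ 2 (mod 13): 4·t ≡ 2 − 2 = 0 (mod 13).
    The inverse of 4 mod 13 is 10 (since 4·10 = 40 = 3·13 + 1), so t ≡ 10·0 = 0 ≡ 0 (mod 13).
    Then x = 2 + 4·0 = 2, valid modulo lcm(4, 13) = 52: x ≡ 2 (mod 52).
  Combine with x ≡ 6 (mod 11): since gcd(52, 11) = 1, we get a unique residue mod 572.
    Write x = 2 + 52·t and substitute into x ≡ 6 (mod 11): 52·t ≡ 6 − 2 = 4 (mod 11).
    Reduce coefficients mod 11: 8·t ≡ 4 (mod 11).
    The inverse of 8 mod 11 is 7 (since 8·7 = 56 = 5·11 + 1), so t ≡ 7·4 = 28 ≡ 6 (mod 11).
    Then x = 2 + 52·6 = 314, valid modulo lcm(52, 11) = 572: x ≡ 314 (mod 572).
Verify: 314 mod 4 = 2 ✓, 314 mod 13 = 2 ✓, 314 mod 11 = 6 ✓.

x ≡ 314 (mod 572).


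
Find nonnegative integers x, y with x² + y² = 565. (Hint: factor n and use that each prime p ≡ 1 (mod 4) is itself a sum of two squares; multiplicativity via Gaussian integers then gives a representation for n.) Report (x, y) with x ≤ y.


Step 1: Factor n = 565 = 5 · 113.
Step 2: Check the mod-4 condition on each prime factor: 5 ≡ 1 (mod 4), exponent 1; 113 ≡ 1 (mod 4), exponent 1.
All primes ≡ 3 (mod 4) appear to even exponent (or don't appear), so by the two-squares theorem n IS expressible as a sum of two squares.
Step 3: Build a representation. Here n = 5 · 113 is a product of primes ≡ 1 (mod 4). Each prime p ≡ 1 (mod 4) is itself a sum of two squares; find a² by testing p − a² for a perfect square:
  5: 5 − 1² = 4 = 2² ⇒ 5 = 1² + 2².
  113: 113 − 1² = 112, 113 − 2² = 109, 113 − 3² = 104, 113 − 4² = 97, 113 − 5² = 88, 113 − 6² = 77, 113 − 7² = 64 = 8² ⇒ 113 = 7² + 8².
  Combine using the Brahmagupta–Fibonacci identity (a² + b²)(c² + d²) = (ac − bd)² + (ad + bc)² = (ac + bd)² + (ad − bc)²:
  5 · 113 = 565: from (1² + 2²)(7² + 8²), take (1·7 − 2·8, 1·8 + 2·7) = (7 − 16, 8 + 14) = (-9, 22); dropping signs (only squares matter) gives (9, 22); check 9² + 22² = 81 + 484 = 565 ✓.
Step 4: Order so x ≤ y and verify: 9² + 22² = 81 + 484 = 565 = n. ✓

n = 565 = 9² + 22² (one valid representation with x ≤ y).
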